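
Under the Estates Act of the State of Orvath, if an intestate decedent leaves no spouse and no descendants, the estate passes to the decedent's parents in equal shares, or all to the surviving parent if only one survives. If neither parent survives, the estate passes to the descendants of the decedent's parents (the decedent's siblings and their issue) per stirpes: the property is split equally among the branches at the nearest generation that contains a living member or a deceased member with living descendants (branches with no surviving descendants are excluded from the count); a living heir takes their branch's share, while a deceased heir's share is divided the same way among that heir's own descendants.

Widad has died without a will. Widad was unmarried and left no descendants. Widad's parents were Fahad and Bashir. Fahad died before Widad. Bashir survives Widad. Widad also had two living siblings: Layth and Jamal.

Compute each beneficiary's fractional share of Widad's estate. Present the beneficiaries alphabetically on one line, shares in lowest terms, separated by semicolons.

Only one parent, Bashir, survives, so Bashir takes the entire estate. The siblings take nothing because a surviving parent has priority.

Bashir 1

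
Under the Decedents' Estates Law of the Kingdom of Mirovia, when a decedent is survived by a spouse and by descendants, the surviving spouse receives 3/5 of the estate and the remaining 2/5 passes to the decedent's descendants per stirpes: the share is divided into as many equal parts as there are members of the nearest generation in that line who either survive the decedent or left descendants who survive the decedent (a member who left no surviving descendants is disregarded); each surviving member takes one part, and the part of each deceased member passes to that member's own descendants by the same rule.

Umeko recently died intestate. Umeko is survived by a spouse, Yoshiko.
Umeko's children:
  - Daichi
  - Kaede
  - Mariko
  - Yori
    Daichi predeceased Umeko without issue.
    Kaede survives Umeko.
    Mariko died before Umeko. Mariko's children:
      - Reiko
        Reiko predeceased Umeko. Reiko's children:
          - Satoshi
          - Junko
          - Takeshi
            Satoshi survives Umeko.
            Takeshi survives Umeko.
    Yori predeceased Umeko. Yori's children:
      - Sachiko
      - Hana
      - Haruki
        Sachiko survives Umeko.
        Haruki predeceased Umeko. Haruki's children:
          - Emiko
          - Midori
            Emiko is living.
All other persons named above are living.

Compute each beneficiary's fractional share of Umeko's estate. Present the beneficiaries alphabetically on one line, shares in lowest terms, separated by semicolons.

Emiko 1/45; Hana 2/45; Junko 2/45; Kaede 2/15; Midori 1/45; Sachiko 2/45; Satoshi 2/45; Takeshi 2/45; Yoshiko 3/5

Yoshiko, as surviving spouse, takes 3/5.
The remaining 2/5 passes to Umeko's descendants per stirpes.
Daichi left no surviving issue, so that branch lapses and is disregarded.
The 2/5 is divided into 3 equal shares of 2/15 among Kaede, Mariko, Yori.
Kaede is living and takes 2/15.
Mariko predeceased; the 2/15 allotted to Mariko's branch passes to Mariko's issue by representation.
Reiko's line is the sole branch at this level, so the full 2/15 passes to Reiko's issue by representation.
The 2/15 is divided into 3 equal shares of 2/45 among Satoshi, Junko, Takeshi.
Satoshi is living and takes 2/45.
Junko is living and takes 2/45.
Takeshi is living and takes 2/45.
Yori predeceased; the 2/15 allotted to Yori's branch passes to Yori's issue by representation.
The 2/15 is divided into 3 equal shares of 2/45 among Sachiko, Hana, Haruki.
Sachiko is living and takes 2/45.
Hana is living and takes 2/45.
Haruki predeceased; the 2/45 allotted to Haruki's branch passes to Haruki's issue by representation.
The 2/45 is divided into 2 equal shares of 1/45 among Emiko, Midori.
Emiko is living and takes 1/45.
Midori is living and takes 1/45.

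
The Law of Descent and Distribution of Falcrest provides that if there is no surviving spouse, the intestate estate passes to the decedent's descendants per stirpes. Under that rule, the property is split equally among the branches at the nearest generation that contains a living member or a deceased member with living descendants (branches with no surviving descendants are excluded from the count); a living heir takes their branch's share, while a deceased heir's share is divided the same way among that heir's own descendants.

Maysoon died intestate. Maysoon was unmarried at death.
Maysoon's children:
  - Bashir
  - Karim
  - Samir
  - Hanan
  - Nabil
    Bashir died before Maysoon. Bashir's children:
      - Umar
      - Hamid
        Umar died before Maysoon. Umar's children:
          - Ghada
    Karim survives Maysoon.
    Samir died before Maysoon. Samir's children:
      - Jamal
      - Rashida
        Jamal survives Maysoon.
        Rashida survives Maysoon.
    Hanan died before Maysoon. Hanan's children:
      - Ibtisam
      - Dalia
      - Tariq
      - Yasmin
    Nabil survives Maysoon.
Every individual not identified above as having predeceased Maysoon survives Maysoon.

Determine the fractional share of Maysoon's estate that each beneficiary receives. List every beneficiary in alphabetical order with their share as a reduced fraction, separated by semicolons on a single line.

Dalia 1/20; Ghada 1/10; Hamid 1/10; Ibtisam 1/20; Jamal 1/10; Karim 1/5; Nabil 1/5; Rashida 1/10; Tariq 1/20; Yasmin 1/20

There is no surviving spouse, so the entire estate passes to Maysoon's descendants per stirpes.
The estate is divided into 5 equal shares of 1/5 among Bashir, Karim, Samir, Hanan, Nabil.
Bashir predeceased; the 1/5 allotted to Bashir's branch passes to Bashir's issue by representation.
The 1/5 is divided into 2 equal shares of 1/10 among Umar, Hamid.
Umar predeceased; the 1/10 allotted to Umar's branch passes to Umar's issue by representation.
Ghada is the sole taker at this level and receives the full 1/10.
Hamid is living and takes 1/10.
Karim is living and takes 1/5.
Samir predeceased; the 1/5 allotted to Samir's branch passes to Samir's issue by representation.
The 1/5 is divided into 2 equal shares of 1/10 among Jamal, Rashida.
Jamal is living and takes 1/10.
Rashida is living and takes 1/10.
Hanan predeceased; the 1/5 allotted to Hanan's branch passes to Hanan's issue by representation.
The 1/5 is divided into 4 equal shares of 1/20 among Ibtisam, Dalia, Tariq, Yasmin.
Ibtisam is living and takes 1/20.
Dalia is living and takes 1/20.
Tariq is living and takes 1/20.
Yasmin is living and takes 1/20.
Nabil is living and takes 1/5.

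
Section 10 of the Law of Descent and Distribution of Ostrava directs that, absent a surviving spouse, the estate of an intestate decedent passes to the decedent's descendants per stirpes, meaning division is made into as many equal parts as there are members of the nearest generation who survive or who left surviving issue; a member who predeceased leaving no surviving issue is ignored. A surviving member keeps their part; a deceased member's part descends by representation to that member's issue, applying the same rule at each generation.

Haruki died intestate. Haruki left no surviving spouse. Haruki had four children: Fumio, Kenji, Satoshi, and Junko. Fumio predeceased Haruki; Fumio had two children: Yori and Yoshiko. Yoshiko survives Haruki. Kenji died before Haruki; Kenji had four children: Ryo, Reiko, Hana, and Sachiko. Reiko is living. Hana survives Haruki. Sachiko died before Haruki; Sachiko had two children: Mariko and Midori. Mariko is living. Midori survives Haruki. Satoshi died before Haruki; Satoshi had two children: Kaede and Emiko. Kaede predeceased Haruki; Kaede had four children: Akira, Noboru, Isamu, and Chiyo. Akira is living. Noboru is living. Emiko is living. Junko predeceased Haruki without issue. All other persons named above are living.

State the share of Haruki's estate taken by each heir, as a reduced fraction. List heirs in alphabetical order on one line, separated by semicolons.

Akira 1/24; Chiyo 1/24; Emiko 1/6; Hana 1/12; Isamu 1/24; Mariko 1/24; Midori 1/24; Noboru 1/24; Reiko 1/12; Ryo 1/12; Yori 1/6; Yoshiko 1/6

There is no surviving spouse, so the entire estate passes to Haruki's descendants per stirpes.
Junko left no surviving issue, so that branch lapses and is disregarded.
The estate is divided into 3 equal shares of 1/3 among Fumio, Kenji, Satoshi.
Fumio predeceased; the 1/3 allotted to Fumio's branch passes to Fumio's issue by representation.
The 1/3 is divided into 2 equal shares of 1/6 among Yori, Yoshiko.
Yori is living and takes 1/6.
Yoshiko is living and takes 1/6.
Kenji predeceased; the 1/3 allotted to Kenji's branch passes to Kenji's issue by representation.
The 1/3 is divided into 4 equal shares of 1/12 among Ryo, Reiko, Hana, Sachiko.
Ryo is living and takes 1/12.
Reiko is living and takes 1/12.
Hana is living and takes 1/12.
Sachiko predeceased; the 1/12 allotted to Sachiko's branch passes to Sachiko's issue by representation.
The 1/12 is divided into 2 equal shares of 1/24 among Mariko, Midori.
Mariko is living and takes 1/24.
Midori is living and takes 1/24.
Satoshi predeceased; the 1/3 allotted to Satoshi's branch passes to Satoshi's issue by representation.
The 1/3 is divided into 2 equal shares of 1/6 among Kaede, Emiko.
Kaede predeceased; the 1/6 allotted to Kaede's branch passes to Kaede's issue by representation.
The 1/6 is divided into 4 equal shares of 1/24 among Akira, Noboru, Isamu, Chiyo.
Akira is living and takes 1/24.
Noboru is living and takes 1/24.
Isamu is living and takes 1/24.
Chiyo is living and takes 1/24.
Emiko is living and takes 1/6.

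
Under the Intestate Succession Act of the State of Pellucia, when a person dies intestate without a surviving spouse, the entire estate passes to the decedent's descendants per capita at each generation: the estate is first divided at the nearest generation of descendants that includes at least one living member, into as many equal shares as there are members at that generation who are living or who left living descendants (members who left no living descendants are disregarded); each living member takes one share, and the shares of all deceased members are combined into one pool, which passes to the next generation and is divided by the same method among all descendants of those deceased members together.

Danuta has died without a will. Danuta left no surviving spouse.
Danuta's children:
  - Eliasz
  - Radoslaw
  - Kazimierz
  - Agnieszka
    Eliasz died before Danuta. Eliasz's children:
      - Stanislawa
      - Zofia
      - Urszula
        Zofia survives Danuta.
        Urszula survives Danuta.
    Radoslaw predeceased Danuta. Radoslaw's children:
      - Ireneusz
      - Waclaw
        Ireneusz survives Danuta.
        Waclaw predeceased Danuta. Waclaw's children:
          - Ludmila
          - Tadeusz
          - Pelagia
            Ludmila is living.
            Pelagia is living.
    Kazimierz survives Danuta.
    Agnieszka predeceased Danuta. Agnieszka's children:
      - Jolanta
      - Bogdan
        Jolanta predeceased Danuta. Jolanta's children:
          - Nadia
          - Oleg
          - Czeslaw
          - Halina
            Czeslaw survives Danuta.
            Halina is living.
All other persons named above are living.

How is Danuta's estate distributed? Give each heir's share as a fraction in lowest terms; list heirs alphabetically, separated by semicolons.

Bogdan 3/28; Czeslaw 3/98; Halina 3/98; Ireneusz 3/28; Kazimierz 1/4; Ludmila 3/98; Nadia 3/98; Oleg 3/98; Pelagia 3/98; Stanislawa 3/28; Tadeusz 3/98; Urszula 3/28; Zofia 3/28

There is no surviving spouse, so the entire estate passes to Danuta's descendants per capita at each generation.
At generation 1 (Eliasz, Radoslaw, Kazimierz, Agnieszka) there are 4 shares of (1)/4 = 1/4 each.
Living: Kazimierz — each takes 1/4.
Deceased: Eliasz, Radoslaw, and Agnieszka. Their combined 3/4 is pooled and carried to generation 2.
At generation 2 (Stanislawa, Zofia, Urszula, Ireneusz, Waclaw, Jolanta, Bogdan) there are 7 shares of (3/4)/7 = 3/28 each.
Living: Stanislawa, Zofia, Urszula, Ireneusz, and Bogdan — each takes 3/28.
Deceased: Waclaw and Jolanta. Their combined 3/14 is pooled and carried to generation 3.
At generation 3 (Ludmila, Tadeusz, Pelagia, Nadia, Oleg, Czeslaw, Halina) there are 7 shares of (3/14)/7 = 3/98 each.
Living: Ludmila, Tadeusz, Pelagia, Nadia, Oleg, Czeslaw, and Halina — each takes 3/98.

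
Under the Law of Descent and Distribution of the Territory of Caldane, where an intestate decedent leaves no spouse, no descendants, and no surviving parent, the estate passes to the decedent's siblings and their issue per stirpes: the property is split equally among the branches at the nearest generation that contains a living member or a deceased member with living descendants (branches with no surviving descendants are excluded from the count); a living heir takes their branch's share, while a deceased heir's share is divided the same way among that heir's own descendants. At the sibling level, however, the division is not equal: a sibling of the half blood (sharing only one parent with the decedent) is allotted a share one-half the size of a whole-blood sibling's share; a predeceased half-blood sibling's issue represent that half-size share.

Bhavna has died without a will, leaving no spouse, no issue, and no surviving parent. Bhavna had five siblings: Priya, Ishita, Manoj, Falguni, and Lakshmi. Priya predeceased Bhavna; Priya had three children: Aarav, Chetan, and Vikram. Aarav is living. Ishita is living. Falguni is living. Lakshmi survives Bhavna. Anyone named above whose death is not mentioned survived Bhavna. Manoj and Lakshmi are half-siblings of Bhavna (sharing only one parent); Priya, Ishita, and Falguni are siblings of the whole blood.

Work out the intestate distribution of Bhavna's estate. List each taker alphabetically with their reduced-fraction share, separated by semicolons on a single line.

No spouse, descendants, or parent survives, so the estate passes to Bhavna's siblings per stirpes.
Half-blood siblings count for one-half the weight of whole-blood siblings at the initial division.
Dividing 1 in proportion to weights (total weight 4): Priya (weight 1) → 1/4; Ishita (weight 1) → 1/4; Manoj (weight 1/2) → 1/8; Falguni (weight 1) → 1/4; Lakshmi (weight 1/2) → 1/8.
Priya predeceased; the 1/4 allotted to Priya's branch passes to Priya's issue by representation.
The 1/4 is divided into 3 equal shares of 1/12 among Aarav, Chetan, Vikram.
Aarav is living and takes 1/12.
Chetan is living and takes 1/12.
Vikram is living and takes 1/12.
Ishita is living and takes 1/4.
Manoj is living and takes 1/8.
Falguni is living and takes 1/4.
Lakshmi is living and takes 1/8.

Aarav 1/12; Chetan 1/12; Falguni 1/4; Ishita 1/4; Lakshmi 1/8; Manoj 1/8; Vikram 1/12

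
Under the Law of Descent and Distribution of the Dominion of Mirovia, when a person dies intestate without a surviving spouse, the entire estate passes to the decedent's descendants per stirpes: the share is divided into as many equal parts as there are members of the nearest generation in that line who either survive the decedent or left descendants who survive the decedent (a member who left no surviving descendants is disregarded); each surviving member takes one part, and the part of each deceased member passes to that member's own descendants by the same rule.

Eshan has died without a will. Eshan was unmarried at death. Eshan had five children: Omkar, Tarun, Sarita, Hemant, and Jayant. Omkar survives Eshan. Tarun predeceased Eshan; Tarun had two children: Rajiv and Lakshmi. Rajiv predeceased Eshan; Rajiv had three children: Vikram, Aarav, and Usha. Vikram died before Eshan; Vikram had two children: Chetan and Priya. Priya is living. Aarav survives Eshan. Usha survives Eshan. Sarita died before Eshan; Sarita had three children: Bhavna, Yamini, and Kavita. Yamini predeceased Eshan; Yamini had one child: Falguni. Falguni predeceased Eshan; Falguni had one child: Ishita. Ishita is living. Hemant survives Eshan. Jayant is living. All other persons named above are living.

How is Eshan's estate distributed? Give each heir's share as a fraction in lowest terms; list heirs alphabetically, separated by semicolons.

There is no surviving spouse, so the entire estate passes to Eshan's descendants per stirpes.
The estate is divided into 5 equal shares of 1/5 among Omkar, Tarun, Sarita, Hemant, Jayant.
Omkar is living and takes 1/5.
Tarun predeceased; the 1/5 allotted to Tarun's branch passes to Tarun's issue by representation.
The 1/5 is divided into 2 equal shares of 1/10 among Rajiv, Lakshmi.
Rajiv predeceased; the 1/10 allotted to Rajiv's branch passes to Rajiv's issue by representation.
The 1/10 is divided into 3 equal shares of 1/30 among Vikram, Aarav, Usha.
Vikram predeceased; the 1/30 allotted to Vikram's branch passes to Vikram's issue by representation.
The 1/30 is divided into 2 equal shares of 1/60 among Chetan, Priya.
Chetan is living and takes 1/60.
Priya is living and takes 1/60.
Aarav is living and takes 1/30.
Usha is living and takes 1/30.
Lakshmi is living and takes 1/10.
Sarita predeceased; the 1/5 allotted to Sarita's branch passes to Sarita's issue by representation.
The 1/5 is divided into 3 equal shares of 1/15 among Bhavna, Yamini, Kavita.
Bhavna is living and takes 1/15.
Yamini predeceased; the 1/15 allotted to Yamini's branch passes to Yamini's issue by representation.
Falguni's line is the sole branch at this level, so the full 1/15 passes to Falguni's issue by representation.
Ishita is the sole taker at this level and receives the full 1/15.
Kavita is living and takes 1/15.
Hemant is living and takes 1/5.
Jayant is living and takes 1/5.

Aarav 1/30; Bhavna 1/15; Chetan 1/60; Hemant 1/5; Ishita 1/15; Jayant 1/5; Kavita 1/15; Lakshmi 1/10; Omkar 1/5; Priya 1/60; Usha 1/30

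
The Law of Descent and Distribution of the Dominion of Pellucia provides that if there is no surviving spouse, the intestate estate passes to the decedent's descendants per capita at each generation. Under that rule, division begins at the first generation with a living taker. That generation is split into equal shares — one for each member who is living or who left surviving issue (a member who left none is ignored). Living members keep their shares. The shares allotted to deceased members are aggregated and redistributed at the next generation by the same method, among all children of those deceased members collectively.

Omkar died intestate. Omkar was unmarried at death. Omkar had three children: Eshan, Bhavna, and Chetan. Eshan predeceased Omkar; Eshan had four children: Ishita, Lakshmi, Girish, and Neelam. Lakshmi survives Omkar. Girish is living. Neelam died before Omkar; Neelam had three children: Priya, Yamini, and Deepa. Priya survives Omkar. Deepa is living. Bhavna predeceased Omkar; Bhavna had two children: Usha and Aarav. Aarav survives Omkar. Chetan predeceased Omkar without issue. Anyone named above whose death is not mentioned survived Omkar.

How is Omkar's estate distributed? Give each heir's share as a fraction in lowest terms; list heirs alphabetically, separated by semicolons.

Aarav 1/6; Deepa 1/18; Girish 1/6; Ishita 1/6; Lakshmi 1/6; Priya 1/18; Usha 1/6; Yamini 1/18

There is no surviving spouse, so the entire estate passes to Omkar's descendants per capita at each generation.
No one at generation 1 (Eshan, Bhavna) is living; moving to the next generation.
At generation 2 (Ishita, Lakshmi, Girish, Neelam, Usha, Aarav) there are 6 shares of (1)/6 = 1/6 each.
Living: Ishita, Lakshmi, Girish, Usha, and Aarav — each takes 1/6.
Deceased: Neelam. That 1/6 share is carried to generation 3.
At generation 3 (Priya, Yamini, Deepa) there are 3 shares of (1/6)/3 = 1/18 each.
Living: Priya, Yamini, and Deepa — each takes 1/18.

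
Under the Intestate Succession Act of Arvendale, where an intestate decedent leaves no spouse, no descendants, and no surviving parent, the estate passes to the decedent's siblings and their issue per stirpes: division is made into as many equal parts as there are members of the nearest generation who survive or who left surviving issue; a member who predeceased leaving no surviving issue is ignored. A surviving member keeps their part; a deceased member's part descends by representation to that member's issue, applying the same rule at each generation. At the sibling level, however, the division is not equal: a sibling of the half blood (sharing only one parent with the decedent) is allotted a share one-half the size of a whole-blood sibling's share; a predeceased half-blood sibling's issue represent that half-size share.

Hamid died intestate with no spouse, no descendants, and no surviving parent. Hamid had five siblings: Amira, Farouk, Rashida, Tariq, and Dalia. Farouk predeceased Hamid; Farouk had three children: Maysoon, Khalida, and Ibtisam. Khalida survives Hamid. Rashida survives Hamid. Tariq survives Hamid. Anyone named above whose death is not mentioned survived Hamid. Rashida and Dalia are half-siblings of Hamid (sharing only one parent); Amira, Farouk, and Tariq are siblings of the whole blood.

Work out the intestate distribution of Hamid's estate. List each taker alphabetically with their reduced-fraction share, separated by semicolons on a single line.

Amira 1/4; Dalia 1/8; Ibtisam 1/12; Khalida 1/12; Maysoon 1/12; Rashida 1/8; Tariq 1/4

No spouse, descendants, or parent survives, so the estate passes to Hamid's siblings per stirpes.
Half-blood siblings count for one-half the weight of whole-blood siblings at the initial division.
Dividing 1 in proportion to weights (total weight 4): Amira (weight 1) → 1/4; Farouk (weight 1) → 1/4; Rashida (weight 1/2) → 1/8; Tariq (weight 1) → 1/4; Dalia (weight 1/2) → 1/8.
Amira is living and takes 1/4.
Farouk predeceased; the 1/4 allotted to Farouk's branch passes to Farouk's issue by representation.
The 1/4 is divided into 3 equal shares of 1/12 among Maysoon, Khalida, Ibtisam.
Maysoon is living and takes 1/12.
Khalida is living and takes 1/12.
Ibtisam is living and takes 1/12.
Rashida is living and takes 1/8.
Tariq is living and takes 1/4.
Dalia is living and takes 1/8.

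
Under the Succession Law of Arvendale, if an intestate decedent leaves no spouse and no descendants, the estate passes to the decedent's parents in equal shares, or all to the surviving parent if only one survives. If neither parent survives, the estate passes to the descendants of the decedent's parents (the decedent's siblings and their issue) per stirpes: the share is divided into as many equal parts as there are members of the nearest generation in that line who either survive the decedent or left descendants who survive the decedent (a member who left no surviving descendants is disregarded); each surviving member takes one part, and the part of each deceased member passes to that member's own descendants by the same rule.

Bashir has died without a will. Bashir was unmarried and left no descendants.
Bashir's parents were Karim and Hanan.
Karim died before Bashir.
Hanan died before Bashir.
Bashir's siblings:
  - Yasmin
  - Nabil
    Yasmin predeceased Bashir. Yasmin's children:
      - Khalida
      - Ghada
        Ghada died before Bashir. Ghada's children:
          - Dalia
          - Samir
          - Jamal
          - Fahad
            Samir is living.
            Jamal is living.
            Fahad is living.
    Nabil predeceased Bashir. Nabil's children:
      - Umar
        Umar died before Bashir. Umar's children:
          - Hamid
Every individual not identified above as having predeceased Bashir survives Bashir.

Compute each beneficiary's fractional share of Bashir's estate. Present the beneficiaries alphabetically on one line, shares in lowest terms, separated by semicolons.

Dalia 1/16; Fahad 1/16; Hamid 1/2; Jamal 1/16; Khalida 1/4; Samir 1/16

Neither parent survives and there are no descendants, so the estate passes to Bashir's siblings and their issue per stirpes.
The estate is divided into 2 equal shares of 1/2 among Yasmin, Nabil.
Yasmin predeceased; the 1/2 allotted to Yasmin's branch passes to Yasmin's issue by representation.
The 1/2 is divided into 2 equal shares of 1/4 among Khalida, Ghada.
Khalida is living and takes 1/4.
Ghada predeceased; the 1/4 allotted to Ghada's branch passes to Ghada's issue by representation.
The 1/4 is divided into 4 equal shares of 1/16 among Dalia, Samir, Jamal, Fahad.
Dalia is living and takes 1/16.
Samir is living and takes 1/16.
Jamal is living and takes 1/16.
Fahad is living and takes 1/16.
Nabil predeceased; the 1/2 allotted to Nabil's branch passes to Nabil's issue by representation.
Umar's line is the sole branch at this level, so the full 1/2 passes to Umar's issue by representation.
Hamid is the sole taker at this level and receives the full 1/2.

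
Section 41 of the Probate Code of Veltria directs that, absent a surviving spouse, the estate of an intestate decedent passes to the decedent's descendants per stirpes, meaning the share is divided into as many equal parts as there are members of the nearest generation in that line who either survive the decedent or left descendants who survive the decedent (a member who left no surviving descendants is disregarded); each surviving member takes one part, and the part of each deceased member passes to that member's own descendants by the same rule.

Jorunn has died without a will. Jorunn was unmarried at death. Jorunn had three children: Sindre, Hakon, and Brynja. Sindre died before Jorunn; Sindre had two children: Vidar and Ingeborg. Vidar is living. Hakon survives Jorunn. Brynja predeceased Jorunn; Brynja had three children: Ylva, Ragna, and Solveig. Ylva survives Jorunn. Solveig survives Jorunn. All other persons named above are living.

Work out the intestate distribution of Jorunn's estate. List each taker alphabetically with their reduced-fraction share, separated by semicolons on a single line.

There is no surviving spouse, so the entire estate passes to Jorunn's descendants per stirpes.
The estate is divided into 3 equal shares of 1/3 among Sindre, Hakon, Brynja.
Sindre predeceased; the 1/3 allotted to Sindre's branch passes to Sindre's issue by representation.
The 1/3 is divided into 2 equal shares of 1/6 among Vidar, Ingeborg.
Vidar is living and takes 1/6.
Ingeborg is living and takes 1/6.
Hakon is living and takes 1/3.
Brynja predeceased; the 1/3 allotted to Brynja's branch passes to Brynja's issue by representation.
The 1/3 is divided into 3 equal shares of 1/9 among Ylva, Ragna, Solveig.
Ylva is living and takes 1/9.
Ragna is living and takes 1/9.
Solveig is living and takes 1/9.

Hakon 1/3; Ingeborg 1/6; Ragna 1/9; Solveig 1/9; Vidar 1/6; Ylva 1/9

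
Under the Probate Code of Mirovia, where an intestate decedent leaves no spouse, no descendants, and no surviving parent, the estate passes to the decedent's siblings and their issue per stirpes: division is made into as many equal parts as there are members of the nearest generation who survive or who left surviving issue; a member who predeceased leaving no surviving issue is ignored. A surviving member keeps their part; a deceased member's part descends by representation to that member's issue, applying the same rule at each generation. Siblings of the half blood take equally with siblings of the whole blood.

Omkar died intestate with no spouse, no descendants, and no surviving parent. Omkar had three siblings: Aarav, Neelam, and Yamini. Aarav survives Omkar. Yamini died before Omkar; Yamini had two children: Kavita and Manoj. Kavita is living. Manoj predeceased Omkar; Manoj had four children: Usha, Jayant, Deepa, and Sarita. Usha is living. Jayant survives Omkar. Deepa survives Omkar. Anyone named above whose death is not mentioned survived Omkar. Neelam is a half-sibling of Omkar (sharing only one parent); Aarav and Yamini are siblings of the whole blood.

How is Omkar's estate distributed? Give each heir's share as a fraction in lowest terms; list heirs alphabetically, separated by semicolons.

No spouse, descendants, or parent survives, so the estate passes to Omkar's siblings per stirpes.
Half-blood and whole-blood siblings take equally under the stated rule.
The estate is divided into 3 equal shares of 1/3 among Aarav, Neelam, Yamini.
Aarav is living and takes 1/3.
Neelam is living and takes 1/3.
Yamini predeceased; the 1/3 allotted to Yamini's branch passes to Yamini's issue by representation.
The 1/3 is divided into 2 equal shares of 1/6 among Kavita, Manoj.
Kavita is living and takes 1/6.
Manoj predeceased; the 1/6 allotted to Manoj's branch passes to Manoj's issue by representation.
The 1/6 is divided into 4 equal shares of 1/24 among Usha, Jayant, Deepa, Sarita.
Usha is living and takes 1/24.
Jayant is living and takes 1/24.
Deepa is living and takes 1/24.
Sarita is living and takes 1/24.

Aarav 1/3; Deepa 1/24; Jayant 1/24; Kavita 1/6; Neelam 1/3; Sarita 1/24; Usha 1/24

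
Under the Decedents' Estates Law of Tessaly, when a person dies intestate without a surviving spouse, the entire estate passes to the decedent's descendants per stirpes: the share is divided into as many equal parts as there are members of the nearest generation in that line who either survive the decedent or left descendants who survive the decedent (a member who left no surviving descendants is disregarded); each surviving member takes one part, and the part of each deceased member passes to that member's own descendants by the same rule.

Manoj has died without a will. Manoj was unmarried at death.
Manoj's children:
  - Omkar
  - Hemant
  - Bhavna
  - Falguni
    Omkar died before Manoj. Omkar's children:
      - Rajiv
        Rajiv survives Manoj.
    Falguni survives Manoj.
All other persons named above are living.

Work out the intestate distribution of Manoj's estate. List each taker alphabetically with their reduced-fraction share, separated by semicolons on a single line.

There is no surviving spouse, so the entire estate passes to Manoj's descendants per stirpes.
The estate is divided into 4 equal shares of 1/4 among Omkar, Hemant, Bhavna, Falguni.
Omkar predeceased; the 1/4 allotted to Omkar's branch passes to Omkar's issue by representation.
Rajiv is the sole taker at this level and receives the full 1/4.
Hemant is living and takes 1/4.
Bhavna is living and takes 1/4.
Falguni is living and takes 1/4.

Bhavna 1/4; Falguni 1/4; Hemant 1/4; Rajiv 1/4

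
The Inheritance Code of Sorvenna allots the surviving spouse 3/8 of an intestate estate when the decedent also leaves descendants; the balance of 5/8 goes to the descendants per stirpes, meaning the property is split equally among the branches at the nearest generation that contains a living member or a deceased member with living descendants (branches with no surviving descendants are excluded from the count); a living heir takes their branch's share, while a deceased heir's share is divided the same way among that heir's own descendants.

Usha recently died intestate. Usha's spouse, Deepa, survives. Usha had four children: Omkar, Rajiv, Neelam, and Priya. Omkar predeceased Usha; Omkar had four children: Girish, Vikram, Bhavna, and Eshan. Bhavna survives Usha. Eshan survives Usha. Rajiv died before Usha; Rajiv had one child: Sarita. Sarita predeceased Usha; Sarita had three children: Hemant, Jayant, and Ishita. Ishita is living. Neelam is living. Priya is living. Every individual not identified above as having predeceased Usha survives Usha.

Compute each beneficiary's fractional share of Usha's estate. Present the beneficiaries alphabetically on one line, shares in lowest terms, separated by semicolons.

Deepa, as surviving spouse, takes 3/8.
The remaining 5/8 passes to Usha's descendants per stirpes.
The 5/8 is divided into 4 equal shares of 5/32 among Omkar, Rajiv, Neelam, Priya.
Omkar predeceased; the 5/32 allotted to Omkar's branch passes to Omkar's issue by representation.
The 5/32 is divided into 4 equal shares of 5/128 among Girish, Vikram, Bhavna, Eshan.
Girish is living and takes 5/128.
Vikram is living and takes 5/128.
Bhavna is living and takes 5/128.
Eshan is living and takes 5/128.
Rajiv predeceased; the 5/32 allotted to Rajiv's branch passes to Rajiv's issue by representation.
Sarita's line is the sole branch at this level, so the full 5/32 passes to Sarita's issue by representation.
The 5/32 is divided into 3 equal shares of 5/96 among Hemant, Jayant, Ishita.
Hemant is living and takes 5/96.
Jayant is living and takes 5/96.
Ishita is living and takes 5/96.
Neelam is living and takes 5/32.
Priya is living and takes 5/32.

Bhavna 5/128; Deepa 3/8; Eshan 5/128; Girish 5/128; Hemant 5/96; Ishita 5/96; Jayant 5/96; Neelam 5/32; Priya 5/32; Vikram 5/128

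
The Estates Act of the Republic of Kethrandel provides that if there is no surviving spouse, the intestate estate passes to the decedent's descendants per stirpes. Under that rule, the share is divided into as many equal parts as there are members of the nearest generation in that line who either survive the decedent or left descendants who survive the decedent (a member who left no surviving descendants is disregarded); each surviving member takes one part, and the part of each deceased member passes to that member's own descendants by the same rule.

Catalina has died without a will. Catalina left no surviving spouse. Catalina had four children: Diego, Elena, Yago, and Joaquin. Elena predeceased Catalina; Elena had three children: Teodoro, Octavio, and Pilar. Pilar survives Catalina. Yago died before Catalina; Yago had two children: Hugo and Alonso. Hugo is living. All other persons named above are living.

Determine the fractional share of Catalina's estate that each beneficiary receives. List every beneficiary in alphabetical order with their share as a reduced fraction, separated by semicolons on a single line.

Alonso 1/8; Diego 1/4; Hugo 1/8; Joaquin 1/4; Octavio 1/12; Pilar 1/12; Teodoro 1/12

There is no surviving spouse, so the entire estate passes to Catalina's descendants per stirpes.
The estate is divided into 4 equal shares of 1/4 among Diego, Elena, Yago, Joaquin.
Diego is living and takes 1/4.
Elena predeceased; the 1/4 allotted to Elena's branch passes to Elena's issue by representation.
The 1/4 is divided into 3 equal shares of 1/12 among Teodoro, Octavio, Pilar.
Teodoro is living and takes 1/12.
Octavio is living and takes 1/12.
Pilar is living and takes 1/12.
Yago predeceased; the 1/4 allotted to Yago's branch passes to Yago's issue by representation.
The 1/4 is divided into 2 equal shares of 1/8 among Hugo, Alonso.
Hugo is living and takes 1/8.
Alonso is living and takes 1/8.
Joaquin is living and takes 1/4.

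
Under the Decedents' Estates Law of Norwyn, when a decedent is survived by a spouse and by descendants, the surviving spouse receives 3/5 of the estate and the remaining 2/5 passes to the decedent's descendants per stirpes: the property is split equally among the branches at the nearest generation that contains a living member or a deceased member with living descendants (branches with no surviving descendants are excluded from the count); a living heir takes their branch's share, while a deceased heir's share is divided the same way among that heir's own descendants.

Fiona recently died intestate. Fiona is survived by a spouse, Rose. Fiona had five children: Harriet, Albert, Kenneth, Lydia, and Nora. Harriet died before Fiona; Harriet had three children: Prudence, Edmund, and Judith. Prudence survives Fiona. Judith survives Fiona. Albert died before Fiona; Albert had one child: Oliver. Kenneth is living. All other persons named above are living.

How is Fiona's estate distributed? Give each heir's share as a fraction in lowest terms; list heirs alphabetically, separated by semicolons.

Rose, as surviving spouse, takes 3/5.
The remaining 2/5 passes to Fiona's descendants per stirpes.
The 2/5 is divided into 5 equal shares of 2/25 among Harriet, Albert, Kenneth, Lydia, Nora.
Harriet predeceased; the 2/25 allotted to Harriet's branch passes to Harriet's issue by representation.
The 2/25 is divided into 3 equal shares of 2/75 among Prudence, Edmund, Judith.
Prudence is living and takes 2/75.
Edmund is living and takes 2/75.
Judith is living and takes 2/75.
Albert predeceased; the 2/25 allotted to Albert's branch passes to Albert's issue by representation.
Oliver is the sole taker at this level and receives the full 2/25.
Kenneth is living and takes 2/25.
Lydia is living and takes 2/25.
Nora is living and takes 2/25.

Edmund 2/75; Judith 2/75; Kenneth 2/25; Lydia 2/25; Nora 2/25; Oliver 2/25; Prudence 2/75; Rose 3/5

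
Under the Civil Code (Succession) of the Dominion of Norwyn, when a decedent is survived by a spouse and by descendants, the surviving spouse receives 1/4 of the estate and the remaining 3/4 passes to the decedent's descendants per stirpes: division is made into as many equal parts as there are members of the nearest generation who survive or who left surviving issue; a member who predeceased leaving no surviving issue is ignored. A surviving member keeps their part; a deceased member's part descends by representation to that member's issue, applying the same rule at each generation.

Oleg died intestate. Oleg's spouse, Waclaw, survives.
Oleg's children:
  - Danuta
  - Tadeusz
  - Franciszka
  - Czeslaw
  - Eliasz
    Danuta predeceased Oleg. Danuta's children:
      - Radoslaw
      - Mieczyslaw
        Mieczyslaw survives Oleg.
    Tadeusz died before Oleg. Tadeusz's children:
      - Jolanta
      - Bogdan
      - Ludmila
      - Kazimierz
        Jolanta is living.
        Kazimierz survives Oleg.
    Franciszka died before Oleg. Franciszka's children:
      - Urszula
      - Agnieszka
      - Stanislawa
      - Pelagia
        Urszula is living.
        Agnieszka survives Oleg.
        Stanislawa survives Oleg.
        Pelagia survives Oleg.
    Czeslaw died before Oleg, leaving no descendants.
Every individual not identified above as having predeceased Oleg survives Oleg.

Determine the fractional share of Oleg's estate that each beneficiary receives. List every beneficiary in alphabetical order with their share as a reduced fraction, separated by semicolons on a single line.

Agnieszka 3/64; Bogdan 3/64; Eliasz 3/16; Jolanta 3/64; Kazimierz 3/64; Ludmila 3/64; Mieczyslaw 3/32; Pelagia 3/64; Radoslaw 3/32; Stanislawa 3/64; Urszula 3/64; Waclaw 1/4

Waclaw, as surviving spouse, takes 1/4.
The remaining 3/4 passes to Oleg's descendants per stirpes.
Czeslaw left no surviving issue, so that branch lapses and is disregarded.
The 3/4 is divided into 4 equal shares of 3/16 among Danuta, Tadeusz, Franciszka, Eliasz.
Danuta predeceased; the 3/16 allotted to Danuta's branch passes to Danuta's issue by representation.
The 3/16 is divided into 2 equal shares of 3/32 among Radoslaw, Mieczyslaw.
Radoslaw is living and takes 3/32.
Mieczyslaw is living and takes 3/32.
Tadeusz predeceased; the 3/16 allotted to Tadeusz's branch passes to Tadeusz's issue by representation.
The 3/16 is divided into 4 equal shares of 3/64 among Jolanta, Bogdan, Ludmila, Kazimierz.
Jolanta is living and takes 3/64.
Bogdan is living and takes 3/64.
Ludmila is living and takes 3/64.
Kazimierz is living and takes 3/64.
Franciszka predeceased; the 3/16 allotted to Franciszka's branch passes to Franciszka's issue by representation.
The 3/16 is divided into 4 equal shares of 3/64 among Urszula, Agnieszka, Stanislawa, Pelagia.
Urszula is living and takes 3/64.
Agnieszka is living and takes 3/64.
Stanislawa is living and takes 3/64.
Pelagia is living and takes 3/64.
Eliasz is living and takes 3/16.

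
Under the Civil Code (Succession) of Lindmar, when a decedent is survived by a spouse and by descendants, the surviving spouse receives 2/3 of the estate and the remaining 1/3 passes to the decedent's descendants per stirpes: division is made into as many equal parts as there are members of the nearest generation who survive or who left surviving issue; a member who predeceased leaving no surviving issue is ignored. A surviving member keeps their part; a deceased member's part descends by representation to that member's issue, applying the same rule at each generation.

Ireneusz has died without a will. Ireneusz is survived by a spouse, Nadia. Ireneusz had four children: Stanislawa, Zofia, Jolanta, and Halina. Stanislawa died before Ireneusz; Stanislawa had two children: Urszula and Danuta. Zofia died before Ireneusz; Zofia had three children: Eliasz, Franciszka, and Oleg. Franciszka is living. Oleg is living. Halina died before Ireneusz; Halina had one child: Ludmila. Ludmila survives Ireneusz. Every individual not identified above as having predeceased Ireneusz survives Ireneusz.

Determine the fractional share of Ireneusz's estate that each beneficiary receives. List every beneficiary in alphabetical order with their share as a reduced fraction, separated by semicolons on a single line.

Danuta 1/24; Eliasz 1/36; Franciszka 1/36; Jolanta 1/12; Ludmila 1/12; Nadia 2/3; Oleg 1/36; Urszula 1/24

Nadia, as surviving spouse, takes 2/3.
The remaining 1/3 passes to Ireneusz's descendants per stirpes.
The 1/3 is divided into 4 equal shares of 1/12 among Stanislawa, Zofia, Jolanta, Halina.
Stanislawa predeceased; the 1/12 allotted to Stanislawa's branch passes to Stanislawa's issue by representation.
The 1/12 is divided into 2 equal shares of 1/24 among Urszula, Danuta.
Urszula is living and takes 1/24.
Danuta is living and takes 1/24.
Zofia predeceased; the 1/12 allotted to Zofia's branch passes to Zofia's issue by representation.
The 1/12 is divided into 3 equal shares of 1/36 among Eliasz, Franciszka, Oleg.
Eliasz is living and takes 1/36.
Franciszka is living and takes 1/36.
Oleg is living and takes 1/36.
Jolanta is living and takes 1/12.
Halina predeceased; the 1/12 allotted to Halina's branch passes to Halina's issue by representation.
Ludmila is the sole taker at this level and receives the full 1/12.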